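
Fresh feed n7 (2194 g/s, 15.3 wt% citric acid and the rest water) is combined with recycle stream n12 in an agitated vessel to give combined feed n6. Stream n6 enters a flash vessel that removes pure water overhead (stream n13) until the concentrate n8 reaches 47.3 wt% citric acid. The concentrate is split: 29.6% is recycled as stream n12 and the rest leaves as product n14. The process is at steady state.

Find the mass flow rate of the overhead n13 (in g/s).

Overall citric acid balance (none leaves overhead): citric acid in fresh feed = citric acid in product, i.e. 2194×0.153 = (1−0.296)·n8·0.473.
n8 = 335.68/(0.473×0.704) = 1008.1 g/s.
Recycle n12 = 0.296×1008.1 = 298.39 g/s.
Combined feed n6 = 2194 + 298.39 = 2492.4 g/s.
Overhead n13 = n6 − n8 = 2492.4 − 1008.1 = 1484.3 g/s.

1484 g/s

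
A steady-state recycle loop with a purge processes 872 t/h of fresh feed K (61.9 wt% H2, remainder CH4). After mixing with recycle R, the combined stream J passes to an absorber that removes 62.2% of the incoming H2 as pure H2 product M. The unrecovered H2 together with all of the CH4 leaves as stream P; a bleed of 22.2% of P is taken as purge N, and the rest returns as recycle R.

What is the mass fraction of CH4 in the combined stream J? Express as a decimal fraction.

0.662

CH4 enters only via K and leaves only via the purge: 872×0.381 = 0.222×(CH4 in P), and the absorber passes all CH4, so CH4 in J = CH4 in P = 1496.5 t/h.
H2 in J: m_A = 872×0.619 + (1−0.222)·(1−0.622)·m_A, so m_A = 539.77/0.7059 = 764.63 t/h.
J = 764.63 + 1496.5 = 2261.2 t/h.
CH4 fraction in J = 1496.5/2261.2 = 0.662.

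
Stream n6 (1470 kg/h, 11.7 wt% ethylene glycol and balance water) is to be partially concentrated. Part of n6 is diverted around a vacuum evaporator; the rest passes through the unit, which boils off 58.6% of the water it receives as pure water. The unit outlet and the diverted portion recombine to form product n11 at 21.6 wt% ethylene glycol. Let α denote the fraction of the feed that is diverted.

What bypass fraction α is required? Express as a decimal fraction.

All 1470×0.117 = 171.99 kg/h of ethylene glycol reaches n11, so n11 = 171.99/0.216 = 796.25 kg/h and vapour = 673.75 kg/h.
The evaporator receives (1−α)·1470 of feed at 0.883 water and removes 0.586 of that water:
0.586×0.883×(1−α)×1470 = 673.75
(1−α) = 673.75/760.63 = 0.8858;  α = 0.1142.

0.114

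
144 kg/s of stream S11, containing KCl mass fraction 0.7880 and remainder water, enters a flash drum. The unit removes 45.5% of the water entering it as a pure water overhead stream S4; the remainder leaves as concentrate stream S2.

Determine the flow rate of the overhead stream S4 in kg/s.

13.89 kg/s

water entering = 144×0.212 = 30.528 kg/s; overhead removed = 0.455×30.528 = 13.89 kg/s.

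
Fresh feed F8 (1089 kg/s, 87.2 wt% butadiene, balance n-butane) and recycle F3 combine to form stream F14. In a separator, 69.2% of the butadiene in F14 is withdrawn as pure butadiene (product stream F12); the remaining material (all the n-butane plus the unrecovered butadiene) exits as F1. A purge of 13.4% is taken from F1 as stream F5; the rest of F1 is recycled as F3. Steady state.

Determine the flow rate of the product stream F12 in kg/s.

896.2 kg/s

butadiene in F14: m_A = 1089×0.872 + (1−0.134)·(1−0.692)·m_A, so m_A = 949.61/0.7333 = 1295 kg/s.
Product F12 = 0.692×1295 = 896.16 kg/s.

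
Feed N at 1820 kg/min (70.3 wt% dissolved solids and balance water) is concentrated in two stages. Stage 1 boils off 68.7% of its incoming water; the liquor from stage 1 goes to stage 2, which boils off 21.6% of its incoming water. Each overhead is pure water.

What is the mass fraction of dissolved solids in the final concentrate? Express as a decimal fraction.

0.906

water in feed = 1820×0.297 = 540.54 kg/min.
After stage 1: water left = (1−0.687)×540.54 = 169.19; stream total = 1448.6 kg/min.
After stage 2: water left = (1−0.216)×169.19 = 132.64; final concentrate = 1412.1 kg/min.
dissolved solids fraction = 1279.5/1412.1 = 0.906.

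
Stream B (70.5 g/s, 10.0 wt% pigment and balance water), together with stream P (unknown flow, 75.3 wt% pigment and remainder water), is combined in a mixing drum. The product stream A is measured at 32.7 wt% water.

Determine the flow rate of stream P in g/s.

505 g/s

Let P be the unknown flow. Total out = 70.5 + P.
water balance: 63.45 + 0.247·P = 0.327·(70.5 + P)
(0.247 − 0.327)·P = 0.327×70.5 − 63.45 = -40.397
P = -40.397 / -0.080 = 504.96 g/s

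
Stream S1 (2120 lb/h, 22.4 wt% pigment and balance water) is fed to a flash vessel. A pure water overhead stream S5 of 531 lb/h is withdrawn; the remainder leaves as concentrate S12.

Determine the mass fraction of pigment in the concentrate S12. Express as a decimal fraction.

pigment is not removed: 2120×0.224 = 474.88 lb/h of pigment enters S12.
Concentrate = 2120 − 531 = 1589 lb/h.
Mass fraction = 474.88/1589 = 0.299.

0.299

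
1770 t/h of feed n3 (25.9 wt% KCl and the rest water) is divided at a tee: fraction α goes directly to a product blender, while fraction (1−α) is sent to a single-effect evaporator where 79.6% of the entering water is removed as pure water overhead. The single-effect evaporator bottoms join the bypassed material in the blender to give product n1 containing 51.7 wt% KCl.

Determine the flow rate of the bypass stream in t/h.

All 1770×0.259 = 458.43 t/h of KCl reaches n1, so n1 = 458.43/0.517 = 886.71 t/h and vapour = 883.29 t/h.
The evaporator receives (1−α)·1770 of feed at 0.741 water and removes 0.796 of that water:
0.796×0.741×(1−α)×1770 = 883.29
(1−α) = 883.29/1044 = 0.8461;  α = 0.1539.
Bypass flow = 0.1539×1770 = 272.49 t/h.

272.5 t/h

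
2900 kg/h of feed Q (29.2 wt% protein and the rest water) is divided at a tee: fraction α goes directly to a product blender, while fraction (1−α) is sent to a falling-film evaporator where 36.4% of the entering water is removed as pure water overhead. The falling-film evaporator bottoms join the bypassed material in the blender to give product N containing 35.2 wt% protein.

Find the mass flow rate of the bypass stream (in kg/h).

981.9 kg/h

All 2900×0.292 = 846.8 kg/h of protein reaches N, so N = 846.8/0.352 = 2405.7 kg/h and vapour = 494.32 kg/h.
The evaporator receives (1−α)·2900 of feed at 0.708 water and removes 0.364 of that water:
0.364×0.708×(1−α)×2900 = 494.32
(1−α) = 494.32/747.36 = 0.6614;  α = 0.3386.
Bypass flow = 0.3386×2900 = 981.9 kg/h.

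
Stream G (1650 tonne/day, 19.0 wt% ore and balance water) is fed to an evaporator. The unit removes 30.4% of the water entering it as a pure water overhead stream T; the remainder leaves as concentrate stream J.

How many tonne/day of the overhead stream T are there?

water entering = 1650×0.810 = 1336.5 tonne/day; overhead removed = 0.304×1336.5 = 406.3 tonne/day.

406.3 tonne/day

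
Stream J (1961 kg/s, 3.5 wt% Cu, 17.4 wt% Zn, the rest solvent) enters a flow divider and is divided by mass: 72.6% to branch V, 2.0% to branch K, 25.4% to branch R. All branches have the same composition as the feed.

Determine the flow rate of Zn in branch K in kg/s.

Branch K total = 0.020×1961 = 39.22 kg/s.
Zn in K = 0.174×39.22 = 6.8243 kg/s.

6.824 kg/s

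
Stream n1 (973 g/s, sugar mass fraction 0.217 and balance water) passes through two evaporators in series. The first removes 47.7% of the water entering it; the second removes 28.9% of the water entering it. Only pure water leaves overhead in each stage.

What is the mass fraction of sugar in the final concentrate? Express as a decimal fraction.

0.427

water in feed = 973×0.783 = 761.86 g/s.
After stage 1: water left = (1−0.477)×761.86 = 398.45; stream total = 609.59 g/s.
After stage 2: water left = (1−0.289)×398.45 = 283.3; final concentrate = 494.44 g/s.
sugar fraction = 211.14/494.44 = 0.427.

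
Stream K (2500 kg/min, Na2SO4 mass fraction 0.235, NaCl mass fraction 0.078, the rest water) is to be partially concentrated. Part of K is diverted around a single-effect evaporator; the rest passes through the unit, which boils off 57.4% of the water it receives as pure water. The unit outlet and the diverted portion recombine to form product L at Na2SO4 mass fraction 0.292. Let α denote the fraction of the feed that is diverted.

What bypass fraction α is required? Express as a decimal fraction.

0.505

All 2500×0.235 = 587.5 kg/min of Na2SO4 reaches L, so L = 587.5/0.292 = 2012 kg/min and vapour = 488.01 kg/min.
The evaporator receives (1−α)·2500 of feed at 0.687 water and removes 0.574 of that water:
0.574×0.687×(1−α)×2500 = 488.01
(1−α) = 488.01/985.85 = 0.4950;  α = 0.5050.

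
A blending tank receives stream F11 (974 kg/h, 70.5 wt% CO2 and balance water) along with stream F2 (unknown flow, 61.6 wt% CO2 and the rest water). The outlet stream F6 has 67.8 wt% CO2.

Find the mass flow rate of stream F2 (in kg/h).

Let F2 be the unknown flow. Total out = 974 + F2.
CO2 balance: 686.67 + 0.616·F2 = 0.678·(974 + F2)
(0.616 − 0.678)·F2 = 0.678×974 − 686.67 = -26.298
F2 = -26.298 / -0.062 = 424.16 kg/h

424.2 kg/h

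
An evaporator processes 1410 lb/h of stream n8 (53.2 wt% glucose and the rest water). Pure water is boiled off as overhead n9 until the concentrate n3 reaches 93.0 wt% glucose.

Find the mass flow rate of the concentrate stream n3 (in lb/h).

glucose is conserved: 1410×0.532 = 750.12 lb/h all reports to the concentrate.
Concentrate = 750.12/(target fraction) = 806.58 lb/h.

806.6 lb/h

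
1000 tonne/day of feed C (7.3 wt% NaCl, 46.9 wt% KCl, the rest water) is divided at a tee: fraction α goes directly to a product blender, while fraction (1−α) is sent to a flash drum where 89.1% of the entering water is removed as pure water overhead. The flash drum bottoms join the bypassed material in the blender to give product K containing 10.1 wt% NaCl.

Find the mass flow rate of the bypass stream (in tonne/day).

320.7 tonne/day

All 1000×0.073 = 73 tonne/day of NaCl reaches K, so K = 73/0.101 = 722.77 tonne/day and vapour = 277.23 tonne/day.
The evaporator receives (1−α)·1000 of feed at 0.458 water and removes 0.891 of that water:
0.891×0.458×(1−α)×1000 = 277.23
(1−α) = 277.23/408.08 = 0.6793;  α = 0.3207.
Bypass flow = 0.3207×1000 = 320.65 tonne/day.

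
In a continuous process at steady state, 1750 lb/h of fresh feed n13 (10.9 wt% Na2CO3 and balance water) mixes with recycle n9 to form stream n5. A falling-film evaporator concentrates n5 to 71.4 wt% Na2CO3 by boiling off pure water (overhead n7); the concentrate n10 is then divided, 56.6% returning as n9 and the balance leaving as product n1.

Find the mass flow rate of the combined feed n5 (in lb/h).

2098 lb/h

Overall Na2CO3 balance (none leaves overhead): Na2CO3 in fresh feed = Na2CO3 in product, i.e. 1750×0.109 = (1−0.566)·n10·0.714.
n10 = 190.75/(0.714×0.434) = 615.57 lb/h.
Recycle n9 = 0.566×615.57 = 348.41 lb/h.
Combined feed n5 = 1750 + 348.41 = 2098.4 lb/h.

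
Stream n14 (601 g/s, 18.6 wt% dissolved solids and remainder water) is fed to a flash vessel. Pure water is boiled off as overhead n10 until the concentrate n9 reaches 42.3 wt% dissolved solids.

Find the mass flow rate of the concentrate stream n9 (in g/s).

264.3 g/s

dissolved solids is conserved: 601×0.186 = 111.79 g/s all reports to the concentrate.
Concentrate = 111.79/(target fraction) = 264.27 g/s.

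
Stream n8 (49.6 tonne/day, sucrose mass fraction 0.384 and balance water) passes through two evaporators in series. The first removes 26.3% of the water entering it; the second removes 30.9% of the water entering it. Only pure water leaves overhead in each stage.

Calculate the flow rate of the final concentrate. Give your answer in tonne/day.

34.61 tonne/day

water in feed = 49.6×0.616 = 30.554 tonne/day.
After stage 1: water left = (1−0.263)×30.554 = 22.518; stream total = 41.564 tonne/day.
After stage 2: water left = (1−0.309)×22.518 = 15.56; final concentrate = 34.606 tonne/day.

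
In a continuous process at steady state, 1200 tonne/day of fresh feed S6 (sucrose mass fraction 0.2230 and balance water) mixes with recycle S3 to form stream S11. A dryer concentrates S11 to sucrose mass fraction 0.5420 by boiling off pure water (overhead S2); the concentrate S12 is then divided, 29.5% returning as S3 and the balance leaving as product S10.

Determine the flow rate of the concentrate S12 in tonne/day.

Overall sucrose balance (none leaves overhead): sucrose in fresh feed = sucrose in product, i.e. 1200×0.223 = (1−0.295)·S12·0.542.
S12 = 267.6/(0.542×0.705) = 700.32 tonne/day.

700.3 tonne/day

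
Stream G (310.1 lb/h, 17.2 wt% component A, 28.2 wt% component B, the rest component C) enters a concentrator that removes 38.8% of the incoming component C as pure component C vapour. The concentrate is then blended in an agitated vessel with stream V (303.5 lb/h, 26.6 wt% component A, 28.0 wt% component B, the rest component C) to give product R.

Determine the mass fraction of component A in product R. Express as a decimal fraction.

Vapour removed = 0.388×0.546×310.1 = 65.694 lb/h; concentrate = 244.41 lb/h.
component A reaching the mixer = 53.337 (from concentrate) + 303.5×0.266 = 134.07 lb/h.
Product flow = 244.41 + 303.5 = 547.91 lb/h; component A fraction = 0.245.

0.245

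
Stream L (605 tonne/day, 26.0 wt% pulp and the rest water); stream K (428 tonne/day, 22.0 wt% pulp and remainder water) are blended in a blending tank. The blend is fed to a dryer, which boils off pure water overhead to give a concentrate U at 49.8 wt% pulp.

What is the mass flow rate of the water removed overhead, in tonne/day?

528.1 tonne/day

pulp entering = 605×0.260 + 428×0.220 = 251.46 tonne/day.
All pulp reports to U, so U = 251.46/0.498 = 504.94 tonne/day.
Total feed = 1033 tonne/day; overhead = 1033 − 504.94 = 528.06 tonne/day.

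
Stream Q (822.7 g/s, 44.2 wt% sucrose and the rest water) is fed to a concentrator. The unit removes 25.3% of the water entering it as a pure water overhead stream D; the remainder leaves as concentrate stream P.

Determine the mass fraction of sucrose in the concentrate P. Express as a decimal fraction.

0.5147

sucrose is not removed: 822.7×0.442 = 363.63 g/s of sucrose enters P.
water entering = 822.7×0.558 = 459.07 g/s; overhead removed = 0.253×459.07 = 116.14 g/s.
Concentrate = 822.7 − 116.14 = 706.56 g/s.
Mass fraction = 363.63/706.56 = 0.5147.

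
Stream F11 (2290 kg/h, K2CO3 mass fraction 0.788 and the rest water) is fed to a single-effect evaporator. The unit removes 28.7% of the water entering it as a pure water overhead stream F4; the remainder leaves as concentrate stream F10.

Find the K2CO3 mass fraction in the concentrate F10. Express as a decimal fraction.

0.839

K2CO3 is not removed: 2290×0.788 = 1804.5 kg/h of K2CO3 enters F10.
water entering = 2290×0.212 = 485.48 kg/h; overhead removed = 0.287×485.48 = 139.33 kg/h.
Concentrate = 2290 − 139.33 = 2150.7 kg/h.
Mass fraction = 1804.5/2150.7 = 0.839.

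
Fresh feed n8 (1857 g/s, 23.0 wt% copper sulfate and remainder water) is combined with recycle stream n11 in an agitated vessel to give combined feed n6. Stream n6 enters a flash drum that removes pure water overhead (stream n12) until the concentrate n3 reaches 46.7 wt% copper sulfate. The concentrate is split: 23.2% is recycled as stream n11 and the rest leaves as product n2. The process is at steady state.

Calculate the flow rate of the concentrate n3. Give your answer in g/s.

Overall copper sulfate balance (none leaves overhead): copper sulfate in fresh feed = copper sulfate in product, i.e. 1857×0.230 = (1−0.232)·n3·0.467.
n3 = 427.11/(0.467×0.768) = 1190.9 g/s.

1191 g/s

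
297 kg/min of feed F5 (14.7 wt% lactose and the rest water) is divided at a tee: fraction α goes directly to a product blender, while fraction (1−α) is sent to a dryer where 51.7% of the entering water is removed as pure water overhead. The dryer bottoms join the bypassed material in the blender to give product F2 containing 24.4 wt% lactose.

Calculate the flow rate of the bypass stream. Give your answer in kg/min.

29.27 kg/min

All 297×0.147 = 43.659 kg/min of lactose reaches F2, so F2 = 43.659/0.244 = 178.93 kg/min and vapour = 118.07 kg/min.
The evaporator receives (1−α)·297 of feed at 0.853 water and removes 0.517 of that water:
0.517×0.853×(1−α)×297 = 118.07
(1−α) = 118.07/130.98 = 0.9015;  α = 0.0985.
Bypass flow = 0.0985×297 = 29.269 kg/min.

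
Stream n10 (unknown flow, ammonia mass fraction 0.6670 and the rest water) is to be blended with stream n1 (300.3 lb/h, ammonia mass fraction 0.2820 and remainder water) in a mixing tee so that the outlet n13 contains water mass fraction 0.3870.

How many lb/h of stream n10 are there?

Let n10 be the unknown flow. Total out = 300.3 + n10.
water balance: 215.62 + 0.333·n10 = 0.387·(300.3 + n10)
(0.333 − 0.387)·n10 = 0.387×300.3 − 215.62 = -99.399
n10 = -99.399 / -0.054 = 1840.7 lb/h

1841 lb/h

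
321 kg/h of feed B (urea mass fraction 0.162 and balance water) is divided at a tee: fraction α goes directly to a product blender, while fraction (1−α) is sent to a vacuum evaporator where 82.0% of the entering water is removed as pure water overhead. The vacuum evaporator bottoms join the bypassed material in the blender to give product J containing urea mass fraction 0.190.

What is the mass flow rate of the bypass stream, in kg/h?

All 321×0.162 = 52.002 kg/h of urea reaches J, so J = 52.002/0.190 = 273.69 kg/h and vapour = 47.305 kg/h.
The evaporator receives (1−α)·321 of feed at 0.838 water and removes 0.820 of that water:
0.820×0.838×(1−α)×321 = 47.305
(1−α) = 47.305/220.58 = 0.2145;  α = 0.7855.
Bypass flow = 0.7855×321 = 252.16 kg/h.

252.2 kg/h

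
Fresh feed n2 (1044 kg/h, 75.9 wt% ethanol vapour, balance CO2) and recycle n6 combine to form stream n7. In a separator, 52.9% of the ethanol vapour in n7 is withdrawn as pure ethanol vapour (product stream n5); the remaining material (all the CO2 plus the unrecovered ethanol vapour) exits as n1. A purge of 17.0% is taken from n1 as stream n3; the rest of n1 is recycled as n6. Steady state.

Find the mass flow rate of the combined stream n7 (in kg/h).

CO2 enters only via n2 and leaves only via the purge: 1044×0.241 = 0.170×(CO2 in n1), and the separator passes all CO2, so CO2 in n7 = CO2 in n1 = 1480 kg/h.
ethanol vapour in n7: m_A = 1044×0.759 + (1−0.170)·(1−0.529)·m_A, so m_A = 792.4/0.6091 = 1301 kg/h.
n7 = 1301 + 1480 = 2781 kg/h.

2781 kg/h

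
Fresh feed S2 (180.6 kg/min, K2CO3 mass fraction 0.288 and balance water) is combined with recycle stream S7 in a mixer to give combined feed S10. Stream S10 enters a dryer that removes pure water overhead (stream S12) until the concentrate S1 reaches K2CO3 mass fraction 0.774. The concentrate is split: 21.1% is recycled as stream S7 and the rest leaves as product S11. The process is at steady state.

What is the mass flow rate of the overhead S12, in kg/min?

Overall K2CO3 balance (none leaves overhead): K2CO3 in fresh feed = K2CO3 in product, i.e. 180.6×0.288 = (1−0.211)·S1·0.774.
S1 = 52.013/(0.774×0.789) = 85.171 kg/min.
Recycle S7 = 0.211×85.171 = 17.971 kg/min.
Combined feed S10 = 180.6 + 17.971 = 198.57 kg/min.
Overhead S12 = S10 − S1 = 198.57 − 85.171 = 113.4 kg/min.

113.4 kg/min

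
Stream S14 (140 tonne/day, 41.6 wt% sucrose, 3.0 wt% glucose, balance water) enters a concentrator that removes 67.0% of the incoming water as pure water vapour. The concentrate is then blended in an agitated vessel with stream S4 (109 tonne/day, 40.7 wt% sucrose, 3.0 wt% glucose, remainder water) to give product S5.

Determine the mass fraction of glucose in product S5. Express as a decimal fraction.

0.038

Vapour removed = 0.670×0.554×140 = 51.965 tonne/day; concentrate = 88.035 tonne/day.
glucose reaching the mixer = 4.2 (from concentrate) + 109×0.030 = 7.47 tonne/day.
Product flow = 88.035 + 109 = 197.03 tonne/day; glucose fraction = 0.038.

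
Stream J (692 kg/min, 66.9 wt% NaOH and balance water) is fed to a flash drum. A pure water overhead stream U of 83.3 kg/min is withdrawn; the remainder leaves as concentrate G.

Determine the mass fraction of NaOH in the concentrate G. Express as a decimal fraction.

NaOH is not removed: 692×0.669 = 462.95 kg/min of NaOH enters G.
Concentrate = 692 − 83.3 = 608.7 kg/min.
Mass fraction = 462.95/608.7 = 0.761.

0.761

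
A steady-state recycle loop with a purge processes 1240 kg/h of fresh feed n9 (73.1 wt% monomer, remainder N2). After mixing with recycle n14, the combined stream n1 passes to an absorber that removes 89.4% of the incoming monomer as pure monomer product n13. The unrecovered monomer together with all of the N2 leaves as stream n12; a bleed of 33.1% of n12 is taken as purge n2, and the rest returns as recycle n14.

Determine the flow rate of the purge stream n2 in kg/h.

367.8 kg/h

N2 enters only via n9 and leaves only via the purge: 1240×0.269 = 0.331×(N2 in n12), and the absorber passes all N2, so N2 in n1 = N2 in n12 = 1007.7 kg/h.
monomer in n1: m_A = 1240×0.731 + (1−0.331)·(1−0.894)·m_A, so m_A = 906.44/0.9291 = 975.63 kg/h.
n12 = (1−0.894)×975.63 + 1007.7 = 1111.2 kg/h.
Purge n2 = 0.331×1111.2 = 367.79 kg/h.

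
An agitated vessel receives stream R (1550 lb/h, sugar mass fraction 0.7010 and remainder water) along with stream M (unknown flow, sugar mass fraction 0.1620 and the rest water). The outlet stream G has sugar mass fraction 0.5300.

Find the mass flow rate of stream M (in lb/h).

Let M be the unknown flow. Total out = 1550 + M.
sugar balance: 1086.5 + 0.162·M = 0.530·(1550 + M)
(0.162 − 0.530)·M = 0.530×1550 − 1086.5 = -265.05
M = -265.05 / -0.368 = 720.24 lb/h

720.2 lb/h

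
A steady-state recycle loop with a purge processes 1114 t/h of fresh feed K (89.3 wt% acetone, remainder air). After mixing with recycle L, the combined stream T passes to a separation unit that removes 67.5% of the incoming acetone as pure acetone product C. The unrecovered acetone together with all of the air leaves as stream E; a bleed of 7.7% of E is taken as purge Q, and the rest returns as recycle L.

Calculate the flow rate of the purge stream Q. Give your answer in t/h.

154.8 t/h

air enters only via K and leaves only via the purge: 1114×0.107 = 0.077×(air in E), and the separation unit passes all air, so air in T = air in E = 1548 t/h.
acetone in T: m_A = 1114×0.893 + (1−0.077)·(1−0.675)·m_A, so m_A = 994.8/0.7000 = 1421.1 t/h.
E = (1−0.675)×1421.1 + 1548 = 2009.9 t/h.
Purge Q = 0.077×2009.9 = 154.76 t/h.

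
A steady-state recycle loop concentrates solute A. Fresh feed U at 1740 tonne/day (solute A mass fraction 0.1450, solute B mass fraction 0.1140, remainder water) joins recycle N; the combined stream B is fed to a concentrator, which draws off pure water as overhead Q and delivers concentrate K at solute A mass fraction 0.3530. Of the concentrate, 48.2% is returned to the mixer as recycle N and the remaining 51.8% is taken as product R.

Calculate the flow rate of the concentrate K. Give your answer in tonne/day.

Overall solute A balance (none leaves overhead): solute A in fresh feed = solute A in product, i.e. 1740×0.145 = (1−0.482)·K·0.353.
K = 252.3/(0.353×0.518) = 1379.8 tonne/day.

1380 tonne/day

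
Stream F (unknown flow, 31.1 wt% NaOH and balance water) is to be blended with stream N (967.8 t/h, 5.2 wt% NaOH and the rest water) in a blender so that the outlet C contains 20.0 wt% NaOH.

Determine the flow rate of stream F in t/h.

1290 t/h

Let F be the unknown flow. Total out = 967.8 + F.
NaOH balance: 50.326 + 0.311·F = 0.200·(967.8 + F)
(0.311 − 0.200)·F = 0.200×967.8 − 50.326 = 143.23
F = 143.23 / 0.111 = 1290.4 t/h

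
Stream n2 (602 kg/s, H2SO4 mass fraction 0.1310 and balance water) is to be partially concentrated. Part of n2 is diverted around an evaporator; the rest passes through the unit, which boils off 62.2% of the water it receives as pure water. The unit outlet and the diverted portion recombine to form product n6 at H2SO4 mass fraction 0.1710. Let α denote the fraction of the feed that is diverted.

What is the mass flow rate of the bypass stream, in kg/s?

341.5 kg/s

All 602×0.131 = 78.862 kg/s of H2SO4 reaches n6, so n6 = 78.862/0.171 = 461.18 kg/s and vapour = 140.82 kg/s.
The evaporator receives (1−α)·602 of feed at 0.869 water and removes 0.622 of that water:
0.622×0.869×(1−α)×602 = 140.82
(1−α) = 140.82/325.39 = 0.4328;  α = 0.5672.
Bypass flow = 0.5672×602 = 341.47 kg/s.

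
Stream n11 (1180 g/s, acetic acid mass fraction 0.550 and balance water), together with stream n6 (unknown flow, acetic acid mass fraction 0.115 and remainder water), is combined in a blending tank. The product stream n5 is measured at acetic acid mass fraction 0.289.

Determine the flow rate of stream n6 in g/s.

Let n6 be the unknown flow. Total out = 1180 + n6.
acetic acid balance: 649 + 0.115·n6 = 0.289·(1180 + n6)
(0.115 − 0.289)·n6 = 0.289×1180 − 649 = -307.98
n6 = -307.98 / -0.174 = 1770 g/s

1770 g/s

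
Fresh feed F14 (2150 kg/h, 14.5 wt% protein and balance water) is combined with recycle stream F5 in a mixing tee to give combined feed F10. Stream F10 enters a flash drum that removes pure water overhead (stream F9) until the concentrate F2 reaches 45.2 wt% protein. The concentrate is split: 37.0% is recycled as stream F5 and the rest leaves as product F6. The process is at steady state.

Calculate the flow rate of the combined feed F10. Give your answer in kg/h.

Overall protein balance (none leaves overhead): protein in fresh feed = protein in product, i.e. 2150×0.145 = (1−0.370)·F2·0.452.
F2 = 311.75/(0.452×0.630) = 1094.8 kg/h.
Recycle F5 = 0.370×1094.8 = 405.07 kg/h.
Combined feed F10 = 2150 + 405.07 = 2555.1 kg/h.

2555 kg/h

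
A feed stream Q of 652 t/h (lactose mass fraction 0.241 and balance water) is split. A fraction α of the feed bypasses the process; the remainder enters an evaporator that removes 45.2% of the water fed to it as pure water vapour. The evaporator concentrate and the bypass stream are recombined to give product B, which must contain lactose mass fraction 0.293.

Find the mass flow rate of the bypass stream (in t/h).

314.7 t/h

All 652×0.241 = 157.13 t/h of lactose reaches B, so B = 157.13/0.293 = 536.29 t/h and vapour = 115.71 t/h.
The evaporator receives (1−α)·652 of feed at 0.759 water and removes 0.452 of that water:
0.452×0.759×(1−α)×652 = 115.71
(1−α) = 115.71/223.68 = 0.5173;  α = 0.4827.
Bypass flow = 0.4827×652 = 314.71 t/h.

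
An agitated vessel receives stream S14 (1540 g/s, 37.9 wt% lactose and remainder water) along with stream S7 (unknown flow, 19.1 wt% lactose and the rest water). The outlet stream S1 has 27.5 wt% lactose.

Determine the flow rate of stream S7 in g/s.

Let S7 be the unknown flow. Total out = 1540 + S7.
lactose balance: 583.66 + 0.191·S7 = 0.275·(1540 + S7)
(0.191 − 0.275)·S7 = 0.275×1540 − 583.66 = -160.16
S7 = -160.16 / -0.084 = 1906.7 g/s

1907 g/s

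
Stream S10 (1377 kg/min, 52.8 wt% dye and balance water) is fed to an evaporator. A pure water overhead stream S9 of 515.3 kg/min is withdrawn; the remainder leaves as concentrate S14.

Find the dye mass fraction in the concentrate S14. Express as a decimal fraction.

0.8437

dye is not removed: 1377×0.528 = 727.06 kg/min of dye enters S14.
Concentrate = 1377 − 515.3 = 861.7 kg/min.
Mass fraction = 727.06/861.7 = 0.8437.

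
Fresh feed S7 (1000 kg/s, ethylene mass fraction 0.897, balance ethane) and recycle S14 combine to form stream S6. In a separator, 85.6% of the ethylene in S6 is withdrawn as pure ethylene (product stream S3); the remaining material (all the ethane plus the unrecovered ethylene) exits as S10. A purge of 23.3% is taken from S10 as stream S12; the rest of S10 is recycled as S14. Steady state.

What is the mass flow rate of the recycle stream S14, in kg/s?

450.4 kg/s

ethane enters only via S7 and leaves only via the purge: 1000×0.103 = 0.233×(ethane in S10), and the separator passes all ethane, so ethane in S6 = ethane in S10 = 442.06 kg/s.
ethylene in S6: m_A = 1000×0.897 + (1−0.233)·(1−0.856)·m_A, so m_A = 897/0.8896 = 1008.4 kg/s.
S10 = (1−0.856)×1008.4 + 442.06 = 587.27 kg/s.
Recycle S14 = (1−0.233)×587.27 = 450.43 kg/s.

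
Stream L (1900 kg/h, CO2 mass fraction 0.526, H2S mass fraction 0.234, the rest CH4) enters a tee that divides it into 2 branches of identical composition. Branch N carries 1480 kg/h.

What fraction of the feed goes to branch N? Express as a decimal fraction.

Fraction to N = 1480/1900 = 0.7789.

0.779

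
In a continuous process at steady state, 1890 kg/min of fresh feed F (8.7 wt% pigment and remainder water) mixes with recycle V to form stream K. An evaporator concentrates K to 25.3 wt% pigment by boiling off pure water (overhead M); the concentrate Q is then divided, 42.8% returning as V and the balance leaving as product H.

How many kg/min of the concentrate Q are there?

Overall pigment balance (none leaves overhead): pigment in fresh feed = pigment in product, i.e. 1890×0.087 = (1−0.428)·Q·0.253.
Q = 164.43/(0.253×0.572) = 1136.2 kg/min.

1136 kg/min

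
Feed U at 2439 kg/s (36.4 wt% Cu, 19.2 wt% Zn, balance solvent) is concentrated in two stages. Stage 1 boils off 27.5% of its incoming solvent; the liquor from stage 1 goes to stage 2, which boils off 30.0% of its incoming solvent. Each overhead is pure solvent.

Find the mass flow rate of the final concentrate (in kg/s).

1906 kg/s

solvent in feed = 2439×0.444 = 1082.9 kg/s.
After stage 1: solvent left = (1−0.275)×1082.9 = 785.11; stream total = 2141.2 kg/s.
After stage 2: solvent left = (1−0.300)×785.11 = 549.58; final concentrate = 1905.7 kg/s.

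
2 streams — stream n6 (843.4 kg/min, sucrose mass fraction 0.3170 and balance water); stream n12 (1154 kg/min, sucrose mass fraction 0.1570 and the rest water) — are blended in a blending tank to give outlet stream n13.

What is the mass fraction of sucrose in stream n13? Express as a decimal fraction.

Total flow out = 843.4 + 1154 = 1997.4 kg/min.
sucrose in = 843.4×0.317 + 1154×0.157 = 448.54 kg/min.
sucrose mass fraction in n13 = 448.54/1997.4 = 0.2246.

0.2246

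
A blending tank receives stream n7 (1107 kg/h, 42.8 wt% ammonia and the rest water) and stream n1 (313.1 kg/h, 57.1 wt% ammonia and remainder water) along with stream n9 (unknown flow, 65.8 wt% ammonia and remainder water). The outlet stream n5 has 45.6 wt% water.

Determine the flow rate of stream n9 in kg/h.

Let n9 be the unknown flow. Total out = 1420.1 + n9.
water balance: 767.52 + 0.342·n9 = 0.456·(1420.1 + n9)
(0.342 − 0.456)·n9 = 0.456×1420.1 − 767.52 = -119.96
n9 = -119.96 / -0.114 = 1052.3 kg/h

1052 kg/h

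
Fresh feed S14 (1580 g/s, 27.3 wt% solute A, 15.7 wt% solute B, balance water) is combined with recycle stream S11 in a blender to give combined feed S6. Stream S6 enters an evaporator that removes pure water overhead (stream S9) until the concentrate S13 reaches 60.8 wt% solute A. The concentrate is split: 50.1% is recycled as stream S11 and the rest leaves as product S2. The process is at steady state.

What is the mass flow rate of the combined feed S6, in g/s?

Overall solute A balance (none leaves overhead): solute A in fresh feed = solute A in product, i.e. 1580×0.273 = (1−0.501)·S13·0.608.
S13 = 431.34/(0.608×0.499) = 1421.7 g/s.
Recycle S11 = 0.501×1421.7 = 712.28 g/s.
Combined feed S6 = 1580 + 712.28 = 2292.3 g/s.

2292 g/s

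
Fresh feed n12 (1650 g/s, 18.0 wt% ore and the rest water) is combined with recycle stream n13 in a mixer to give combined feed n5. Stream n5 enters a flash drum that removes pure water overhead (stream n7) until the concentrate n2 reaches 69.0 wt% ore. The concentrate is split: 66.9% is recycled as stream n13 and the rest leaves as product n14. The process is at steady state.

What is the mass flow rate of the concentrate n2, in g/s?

Overall ore balance (none leaves overhead): ore in fresh feed = ore in product, i.e. 1650×0.180 = (1−0.669)·n2·0.690.
n2 = 297/(0.690×0.331) = 1300.4 g/s.

1300 g/s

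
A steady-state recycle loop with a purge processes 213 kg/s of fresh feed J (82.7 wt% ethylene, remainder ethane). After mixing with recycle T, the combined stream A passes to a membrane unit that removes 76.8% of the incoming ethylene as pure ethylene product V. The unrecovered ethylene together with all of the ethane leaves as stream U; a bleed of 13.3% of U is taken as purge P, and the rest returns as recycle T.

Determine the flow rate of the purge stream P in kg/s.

ethane enters only via J and leaves only via the purge: 213×0.173 = 0.133×(ethane in U), and the membrane unit passes all ethane, so ethane in A = ethane in U = 277.06 kg/s.
ethylene in A: m_A = 213×0.827 + (1−0.133)·(1−0.768)·m_A, so m_A = 176.15/0.7989 = 220.5 kg/s.
U = (1−0.768)×220.5 + 277.06 = 328.22 kg/s.
Purge P = 0.133×328.22 = 43.653 kg/s.

43.65 kg/s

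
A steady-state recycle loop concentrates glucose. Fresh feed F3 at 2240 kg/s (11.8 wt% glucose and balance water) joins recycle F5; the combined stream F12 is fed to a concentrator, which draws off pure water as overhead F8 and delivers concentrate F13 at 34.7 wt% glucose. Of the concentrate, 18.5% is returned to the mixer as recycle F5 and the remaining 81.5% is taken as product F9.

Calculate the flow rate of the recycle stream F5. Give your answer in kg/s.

172.9 kg/s

Overall glucose balance (none leaves overhead): glucose in fresh feed = glucose in product, i.e. 2240×0.118 = (1−0.185)·F13·0.347.
F13 = 264.32/(0.347×0.815) = 934.64 kg/s.
Recycle F5 = 0.185×934.64 = 172.91 kg/s.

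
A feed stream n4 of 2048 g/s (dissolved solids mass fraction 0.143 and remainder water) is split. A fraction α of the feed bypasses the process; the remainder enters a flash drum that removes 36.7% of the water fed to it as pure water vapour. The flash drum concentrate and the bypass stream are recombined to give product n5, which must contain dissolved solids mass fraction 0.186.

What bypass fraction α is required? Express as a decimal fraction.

0.265

All 2048×0.143 = 292.86 g/s of dissolved solids reaches n5, so n5 = 292.86/0.186 = 1574.5 g/s and vapour = 473.46 g/s.
The evaporator receives (1−α)·2048 of feed at 0.857 water and removes 0.367 of that water:
0.367×0.857×(1−α)×2048 = 473.46
(1−α) = 473.46/644.13 = 0.7350;  α = 0.2650.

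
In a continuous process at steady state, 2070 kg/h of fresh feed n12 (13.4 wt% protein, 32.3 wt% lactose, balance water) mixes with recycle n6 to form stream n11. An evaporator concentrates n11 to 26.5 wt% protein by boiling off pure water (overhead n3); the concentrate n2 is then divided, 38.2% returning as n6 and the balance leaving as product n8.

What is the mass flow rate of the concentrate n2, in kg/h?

1694 kg/h

Overall protein balance (none leaves overhead): protein in fresh feed = protein in product, i.e. 2070×0.134 = (1−0.382)·n2·0.265.
n2 = 277.38/(0.265×0.618) = 1693.7 kg/h.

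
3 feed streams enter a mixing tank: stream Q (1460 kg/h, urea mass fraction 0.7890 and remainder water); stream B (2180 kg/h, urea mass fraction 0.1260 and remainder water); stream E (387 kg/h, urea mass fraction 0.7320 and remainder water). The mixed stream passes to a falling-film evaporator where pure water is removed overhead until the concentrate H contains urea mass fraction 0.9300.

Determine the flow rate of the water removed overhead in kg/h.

2188 kg/h

urea entering = 1460×0.789 + 2180×0.126 + 387×0.732 = 1709.9 kg/h.
All urea reports to H, so H = 1709.9/0.930 = 1838.6 kg/h.
Total feed = 4027 kg/h; overhead = 4027 − 1838.6 = 2188.4 kg/h.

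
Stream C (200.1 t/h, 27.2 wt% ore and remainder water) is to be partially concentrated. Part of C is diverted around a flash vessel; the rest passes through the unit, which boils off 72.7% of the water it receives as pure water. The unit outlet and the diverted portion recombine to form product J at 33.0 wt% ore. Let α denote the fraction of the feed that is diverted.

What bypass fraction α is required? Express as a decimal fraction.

0.668

All 200.1×0.272 = 54.427 t/h of ore reaches J, so J = 54.427/0.330 = 164.93 t/h and vapour = 35.169 t/h.
The evaporator receives (1−α)·200.1 of feed at 0.728 water and removes 0.727 of that water:
0.727×0.728×(1−α)×200.1 = 35.169
(1−α) = 35.169/105.9 = 0.3321;  α = 0.6679.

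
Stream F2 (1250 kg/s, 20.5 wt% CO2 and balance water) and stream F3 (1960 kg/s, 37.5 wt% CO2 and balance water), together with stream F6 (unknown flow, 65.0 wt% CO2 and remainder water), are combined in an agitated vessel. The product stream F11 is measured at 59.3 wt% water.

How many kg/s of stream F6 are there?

1297 kg/s

Let F6 be the unknown flow. Total out = 3210 + F6.
water balance: 2218.8 + 0.350·F6 = 0.593·(3210 + F6)
(0.350 − 0.593)·F6 = 0.593×3210 − 2218.8 = -315.22
F6 = -315.22 / -0.243 = 1297.2 kg/s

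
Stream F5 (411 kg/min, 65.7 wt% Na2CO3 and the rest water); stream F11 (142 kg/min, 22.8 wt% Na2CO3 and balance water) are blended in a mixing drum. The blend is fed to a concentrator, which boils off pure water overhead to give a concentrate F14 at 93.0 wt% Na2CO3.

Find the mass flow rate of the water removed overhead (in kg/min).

Na2CO3 entering = 411×0.657 + 142×0.228 = 302.4 kg/min.
All Na2CO3 reports to F14, so F14 = 302.4/0.930 = 325.16 kg/min.
Total feed = 553 kg/min; overhead = 553 − 325.16 = 227.84 kg/min.

227.8 kg/min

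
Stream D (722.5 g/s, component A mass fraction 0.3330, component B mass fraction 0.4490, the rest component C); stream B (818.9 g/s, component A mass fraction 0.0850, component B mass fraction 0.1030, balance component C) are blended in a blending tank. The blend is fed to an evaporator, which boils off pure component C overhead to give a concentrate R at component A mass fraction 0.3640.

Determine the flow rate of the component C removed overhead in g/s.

689.2 g/s

component A entering = 722.5×0.333 + 818.9×0.085 = 310.2 g/s.
All component A reports to R, so R = 310.2/0.364 = 852.2 g/s.
Total feed = 1541.4 g/s; overhead = 1541.4 − 852.2 = 689.2 g/s.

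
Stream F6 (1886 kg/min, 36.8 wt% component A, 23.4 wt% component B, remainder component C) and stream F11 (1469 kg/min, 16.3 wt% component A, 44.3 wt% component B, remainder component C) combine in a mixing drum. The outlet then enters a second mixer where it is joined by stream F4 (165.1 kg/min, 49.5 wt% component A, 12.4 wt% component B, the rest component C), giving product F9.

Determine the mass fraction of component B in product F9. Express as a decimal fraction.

Overall, product flow = 3520.1 kg/min.
component B in = 1886×0.234 + 1469×0.443 + 165.1×0.124 = 1112.6 kg/min.
component B fraction in F9 = 0.316.

0.316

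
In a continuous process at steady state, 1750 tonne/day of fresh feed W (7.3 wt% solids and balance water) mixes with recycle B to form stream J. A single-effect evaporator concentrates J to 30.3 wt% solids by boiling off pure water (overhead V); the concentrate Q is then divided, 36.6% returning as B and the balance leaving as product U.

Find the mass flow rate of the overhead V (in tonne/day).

1328 tonne/day

Overall solids balance (none leaves overhead): solids in fresh feed = solids in product, i.e. 1750×0.073 = (1−0.366)·Q·0.303.
Q = 127.75/(0.303×0.634) = 665.01 tonne/day.
Recycle B = 0.366×665.01 = 243.39 tonne/day.
Combined feed J = 1750 + 243.39 = 1993.4 tonne/day.
Overhead V = J − Q = 1993.4 − 665.01 = 1328.4 tonne/day.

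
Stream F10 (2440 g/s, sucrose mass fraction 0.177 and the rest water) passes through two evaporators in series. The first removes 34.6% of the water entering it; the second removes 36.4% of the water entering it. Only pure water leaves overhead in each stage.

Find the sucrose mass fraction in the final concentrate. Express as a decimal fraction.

water in feed = 2440×0.823 = 2008.1 g/s.
After stage 1: water left = (1−0.346)×2008.1 = 1313.3; stream total = 1745.2 g/s.
After stage 2: water left = (1−0.364)×1313.3 = 835.27; final concentrate = 1267.1 g/s.
sucrose fraction = 431.88/1267.1 = 0.341.

0.341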